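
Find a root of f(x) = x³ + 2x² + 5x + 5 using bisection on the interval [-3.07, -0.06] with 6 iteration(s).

f(x) = x³ + 2x² + 5x + 5
Initial interval: [-3.07, -0.06]

Iteration 1:
  c_1 = (-3.070000 + (-0.060000))/2 = -1.565000
  f(c_1) = f(-1.565000) = -1.759587
  f(a) × f(c) ≥ 0, new interval: [-1.565000, -0.060000]
Iteration 2:
  c_2 = (-1.565000 + (-0.060000))/2 = -0.812500
  f(c_2) = f(-0.812500) = 1.721436
  f(a) × f(c) < 0, new interval: [-1.565000, -0.812500]
Iteration 3:
  c_3 = (-1.565000 + (-0.812500))/2 = -1.188750
  f(c_3) = f(-1.188750) = 0.202649
  f(a) × f(c) < 0, new interval: [-1.565000, -1.188750]
Iteration 4:
  c_4 = (-1.565000 + (-1.188750))/2 = -1.376875
  f(c_4) = f(-1.376875) = -0.703064
  f(a) × f(c) ≥ 0, new interval: [-1.376875, -1.188750]
Iteration 5:
  c_5 = (-1.376875 + (-1.188750))/2 = -1.282812
  f(c_5) = f(-1.282812) = -0.233853
  f(a) × f(c) ≥ 0, new interval: [-1.282812, -1.188750]
Iteration 6:
  c_6 = (-1.282812 + (-1.188750))/2 = -1.235781
  f(c_6) = f(-1.235781) = -0.011826
  f(a) × f(c) ≥ 0, new interval: [-1.235781, -1.188750]

After 6 iteration(s), the approximation is c_6 = -1.235781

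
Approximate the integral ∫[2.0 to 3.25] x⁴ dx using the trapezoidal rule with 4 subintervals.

f(x) = x⁴
a = 2.0, b = 3.25, n = 4
h = (b - a)/n = 0.312500

Trapezoidal rule: (h/2)[f(x₀) + 2f(x₁) + 2f(x₂) + ... + f(xₙ)]

x_0 = 2.0000, f(x_0) = 16.000000, coefficient = 1
x_1 = 2.3125, f(x_1) = 28.597427, coefficient = 2
x_2 = 2.6250, f(x_2) = 47.480713, coefficient = 2
x_3 = 2.9375, f(x_3) = 74.458023, coefficient = 2
x_4 = 3.2500, f(x_4) = 111.566406, coefficient = 1

I ≈ (0.312500/2) × 428.638733 = 66.974802
Exact value: 66.118164
Error: 0.856638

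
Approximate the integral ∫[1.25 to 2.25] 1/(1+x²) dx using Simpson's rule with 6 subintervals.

f(x) = 1/(1+x²)
a = 1.25, b = 2.25, n = 6
h = (b - a)/n = 0.166667

Simpson's rule: (h/3)[f(x₀) + 4f(x₁) + 2f(x₂) + ... + f(xₙ)]

x_0 = 1.2500, f(x_0) = 0.390244, coefficient = 1
x_1 = 1.4167, f(x_1) = 0.332564, coefficient = 4
x_2 = 1.5833, f(x_2) = 0.285149, coefficient = 2
x_3 = 1.7500, f(x_3) = 0.246154, coefficient = 4
x_4 = 1.9167, f(x_4) = 0.213967, coefficient = 2
x_5 = 2.0833, f(x_5) = 0.187256, coefficient = 4
x_6 = 2.2500, f(x_6) = 0.164948, coefficient = 1

I ≈ (0.166667/3) × 4.617318 = 0.256518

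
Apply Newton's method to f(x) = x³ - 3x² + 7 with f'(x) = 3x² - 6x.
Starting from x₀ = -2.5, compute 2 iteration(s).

f(x) = x³ - 3x² + 7
f'(x) = 3x² - 6x
x₀ = -2.5

Newton-Raphson formula: x_{n+1} = x_n - f(x_n)/f'(x_n)

Iteration 1:
  f(-2.500000) = -27.375000
  f'(-2.500000) = 33.750000
  x_1 = -2.500000 - (-27.375000)/33.750000 = -1.688889
Iteration 2:
  f(-1.688889) = -6.374332
  f'(-1.688889) = 18.690370
  x_2 = -1.688889 - (-6.374332)/18.690370 = -1.347840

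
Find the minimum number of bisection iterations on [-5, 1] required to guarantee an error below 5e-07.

We need (b-a)/2^n ≤ 5e-07
(1 - (-5))/2^n ≤ 5e-07
6/2^n ≤ 5e-07
2^n ≥ 12000000
n ≥ log₂(12000000) = 23.52
n ≥ 24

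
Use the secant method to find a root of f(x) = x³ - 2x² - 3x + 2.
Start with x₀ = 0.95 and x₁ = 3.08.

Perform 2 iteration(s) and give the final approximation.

f(x) = x³ - 2x² - 3x + 2
x₀ = 0.95, x₁ = 3.08

Secant formula: x_{n+1} = x_n - f(x_n)(x_n - x_{n-1})/(f(x_n) - f(x_{n-1}))

Iteration 1:
  f(0.950000) = -1.797625
  f(3.080000) = 3.005312
  x_2 = 3.080000 - 3.005312×(3.080000 - 0.950000)/(3.005312 - (-1.797625))
       = 1.747208
Iteration 2:
  f(3.080000) = 3.005312
  f(1.747208) = -4.013331
  x_3 = 1.747208 - (-4.013331)×(1.747208 - 3.080000)/(-4.013331 - 3.005312)
       = 2.509312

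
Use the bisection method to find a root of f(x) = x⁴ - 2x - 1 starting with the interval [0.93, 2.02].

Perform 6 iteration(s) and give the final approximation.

f(x) = x⁴ - 2x - 1
Initial interval: [0.93, 2.02]

Iteration 1:
  c_1 = (0.930000 + 2.020000)/2 = 1.475000
  f(c_1) = f(1.475000) = 0.783344
  f(a) × f(c) < 0, new interval: [0.930000, 1.475000]
Iteration 2:
  c_2 = (0.930000 + 1.475000)/2 = 1.202500
  f(c_2) = f(1.202500) = -1.314066
  f(a) × f(c) ≥ 0, new interval: [1.202500, 1.475000]
Iteration 3:
  c_3 = (1.202500 + 1.475000)/2 = 1.338750
  f(c_3) = f(1.338750) = -0.465334
  f(a) × f(c) ≥ 0, new interval: [1.338750, 1.475000]
Iteration 4:
  c_4 = (1.338750 + 1.475000)/2 = 1.406875
  f(c_4) = f(1.406875) = 0.103868
  f(a) × f(c) < 0, new interval: [1.338750, 1.406875]
Iteration 5:
  c_5 = (1.338750 + 1.406875)/2 = 1.372813
  f(c_5) = f(1.372813) = -0.193854
  f(a) × f(c) ≥ 0, new interval: [1.372813, 1.406875]
Iteration 6:
  c_6 = (1.372813 + 1.406875)/2 = 1.389844
  f(c_6) = f(1.389844) = -0.048355
  f(a) × f(c) ≥ 0, new interval: [1.389844, 1.406875]

After 6 iteration(s), the approximation is c_6 = 1.389844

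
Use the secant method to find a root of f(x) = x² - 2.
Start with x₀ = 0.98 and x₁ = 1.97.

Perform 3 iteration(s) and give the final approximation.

f(x) = x² - 2
x₀ = 0.98, x₁ = 1.97

Secant formula: x_{n+1} = x_n - f(x_n)(x_n - x_{n-1})/(f(x_n) - f(x_{n-1}))

Iteration 1:
  f(0.980000) = -1.039600
  f(1.970000) = 1.880900
  x_2 = 1.970000 - 1.880900×(1.970000 - 0.980000)/(1.880900 - (-1.039600))
       = 1.332407
Iteration 2:
  f(1.970000) = 1.880900
  f(1.332407) = -0.224692
  x_3 = 1.332407 - (-0.224692)×(1.332407 - 1.970000)/(-0.224692 - 1.880900)
       = 1.400446
Iteration 3:
  f(1.332407) = -0.224692
  f(1.400446) = -0.038752
  x_4 = 1.400446 - (-0.038752)×(1.400446 - 1.332407)/(-0.038752 - (-0.224692))
       = 1.414626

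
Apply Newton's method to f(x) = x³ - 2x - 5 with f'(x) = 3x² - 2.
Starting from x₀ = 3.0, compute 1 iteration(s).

f(x) = x³ - 2x - 5
f'(x) = 3x² - 2
x₀ = 3.0

Newton-Raphson formula: x_{n+1} = x_n - f(x_n)/f'(x_n)

Iteration 1:
  f(3.000000) = 16.000000
  f'(3.000000) = 25.000000
  x_1 = 3.000000 - 16.000000/25.000000 = 2.360000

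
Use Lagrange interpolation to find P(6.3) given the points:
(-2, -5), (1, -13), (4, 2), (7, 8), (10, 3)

Lagrange interpolation formula:
P(x) = Σ yᵢ × Lᵢ(x)
where Lᵢ(x) = Π_{j≠i} (x - xⱼ)/(xᵢ - xⱼ)

L_0(6.3) = (6.3 - 1)/(-2 - 1) × (6.3 - 4)/(-2 - 4) × (6.3 - 7)/(-2 - 7) × (6.3 - 10)/(-2 - 10) = 0.016241
L_1(6.3) = (6.3 - (-2))/(1 - (-2)) × (6.3 - 4)/(1 - 4) × (6.3 - 7)/(1 - 7) × (6.3 - 10)/(1 - 10) = -0.101735
L_2(6.3) = (6.3 - (-2))/(4 - (-2)) × (6.3 - 1)/(4 - 1) × (6.3 - 7)/(4 - 7) × (6.3 - 10)/(4 - 10) = 0.351648
L_3(6.3) = (6.3 - (-2))/(7 - (-2)) × (6.3 - 1)/(7 - 1) × (6.3 - 4)/(7 - 4) × (6.3 - 10)/(7 - 10) = 0.770278
L_4(6.3) = (6.3 - (-2))/(10 - (-2)) × (6.3 - 1)/(10 - 1) × (6.3 - 4)/(10 - 4) × (6.3 - 7)/(10 - 7) = -0.036432

P(6.3) = (-5)×L_0(6.3) + (-13)×L_1(6.3) + 2×L_2(6.3) + 8×L_3(6.3) + 3×L_4(6.3)
P(6.3) = 7.997569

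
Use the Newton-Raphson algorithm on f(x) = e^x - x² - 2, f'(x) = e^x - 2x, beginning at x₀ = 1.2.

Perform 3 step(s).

f(x) = e^x - x² - 2
f'(x) = e^x - 2x
x₀ = 1.2

Newton-Raphson formula: x_{n+1} = x_n - f(x_n)/f'(x_n)

Iteration 1:
  f(1.200000) = -0.119883
  f'(1.200000) = 0.920117
  x_1 = 1.200000 - (-0.119883)/0.920117 = 1.330291
Iteration 2:
  f(1.330291) = 0.012470
  f'(1.330291) = 1.121562
  x_2 = 1.330291 - 0.012470/1.121562 = 1.319173
Iteration 3:
  f(1.319173) = 0.000109
  f'(1.319173) = 1.101981
  x_3 = 1.319173 - 0.000109/1.101981 = 1.319074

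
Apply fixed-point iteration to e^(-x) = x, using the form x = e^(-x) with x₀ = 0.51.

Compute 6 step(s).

Equation: e^(-x) = x
Fixed-point form: x = e^(-x)
x₀ = 0.51

x_1 = g(0.510000) = 0.600496
x_2 = g(0.600496) = 0.548540
x_3 = g(0.548540) = 0.577793
x_4 = g(0.577793) = 0.561135
x_5 = g(0.561135) = 0.570561
x_6 = g(0.570561) = 0.565208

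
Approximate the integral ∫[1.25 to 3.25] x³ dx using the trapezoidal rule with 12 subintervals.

f(x) = x³
a = 1.25, b = 3.25, n = 12
h = (b - a)/n = 0.166667

Trapezoidal rule: (h/2)[f(x₀) + 2f(x₁) + 2f(x₂) + ... + f(xₙ)]

x_0 = 1.2500, f(x_0) = 1.953125, coefficient = 1
x_1 = 1.4167, f(x_1) = 2.843171, coefficient = 2
x_2 = 1.5833, f(x_2) = 3.969329, coefficient = 2
x_3 = 1.7500, f(x_3) = 5.359375, coefficient = 2
x_4 = 1.9167, f(x_4) = 7.041088, coefficient = 2
x_5 = 2.0833, f(x_5) = 9.042245, coefficient = 2
x_6 = 2.2500, f(x_6) = 11.390625, coefficient = 2
x_7 = 2.4167, f(x_7) = 14.114005, coefficient = 2
x_8 = 2.5833, f(x_8) = 17.240162, coefficient = 2
x_9 = 2.7500, f(x_9) = 20.796875, coefficient = 2
x_10 = 2.9167, f(x_10) = 24.811921, coefficient = 2
x_11 = 3.0833, f(x_11) = 29.313079, coefficient = 2
x_12 = 3.2500, f(x_12) = 34.328125, coefficient = 1

I ≈ (0.166667/2) × 328.125000 = 27.343750
Exact value: 27.281250
Error: 0.062500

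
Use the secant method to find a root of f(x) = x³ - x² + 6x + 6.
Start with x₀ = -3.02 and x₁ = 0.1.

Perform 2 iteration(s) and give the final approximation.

f(x) = x³ - x² + 6x + 6
x₀ = -3.02, x₁ = 0.1

Secant formula: x_{n+1} = x_n - f(x_n)(x_n - x_{n-1})/(f(x_n) - f(x_{n-1}))

Iteration 1:
  f(-3.020000) = -48.784008
  f(0.100000) = 6.591000
  x_2 = 0.100000 - 6.591000×(0.100000 - (-3.020000))/(6.591000 - (-48.784008))
       = -0.271357
Iteration 2:
  f(0.100000) = 6.591000
  f(-0.271357) = 4.278239
  x_3 = -0.271357 - 4.278239×(-0.271357 - 0.100000)/(4.278239 - 6.591000)
       = -0.958310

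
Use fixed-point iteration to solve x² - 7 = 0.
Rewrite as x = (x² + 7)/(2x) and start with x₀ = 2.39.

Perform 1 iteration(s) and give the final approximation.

Equation: x² - 7 = 0
Fixed-point form: x = (x² + 7)/(2x)
x₀ = 2.39

x_1 = g(2.390000) = 2.659435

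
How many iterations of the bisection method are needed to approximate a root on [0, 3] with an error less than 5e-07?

We need (b-a)/2^n ≤ 5e-07
(3 - 0)/2^n ≤ 5e-07
3/2^n ≤ 5e-07
2^n ≥ 6000000
n ≥ log₂(6000000) = 22.52
n ≥ 23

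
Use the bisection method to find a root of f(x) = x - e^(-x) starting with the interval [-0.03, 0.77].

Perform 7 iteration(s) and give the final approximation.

f(x) = x - e^(-x)
Initial interval: [-0.03, 0.77]

Iteration 1:
  c_1 = (-0.030000 + 0.770000)/2 = 0.370000
  f(c_1) = f(0.370000) = -0.320734
  f(a) × f(c) ≥ 0, new interval: [0.370000, 0.770000]
Iteration 2:
  c_2 = (0.370000 + 0.770000)/2 = 0.570000
  f(c_2) = f(0.570000) = 0.004475
  f(a) × f(c) < 0, new interval: [0.370000, 0.570000]
Iteration 3:
  c_3 = (0.370000 + 0.570000)/2 = 0.470000
  f(c_3) = f(0.470000) = -0.155002
  f(a) × f(c) ≥ 0, new interval: [0.470000, 0.570000]
Iteration 4:
  c_4 = (0.470000 + 0.570000)/2 = 0.520000
  f(c_4) = f(0.520000) = -0.074521
  f(a) × f(c) ≥ 0, new interval: [0.520000, 0.570000]
Iteration 5:
  c_5 = (0.520000 + 0.570000)/2 = 0.545000
  f(c_5) = f(0.545000) = -0.034842
  f(a) × f(c) ≥ 0, new interval: [0.545000, 0.570000]
Iteration 6:
  c_6 = (0.545000 + 0.570000)/2 = 0.557500
  f(c_6) = f(0.557500) = -0.015139
  f(a) × f(c) ≥ 0, new interval: [0.557500, 0.570000]
Iteration 7:
  c_7 = (0.557500 + 0.570000)/2 = 0.563750
  f(c_7) = f(0.563750) = -0.005321
  f(a) × f(c) ≥ 0, new interval: [0.563750, 0.570000]

After 7 iteration(s), the approximation is c_7 = 0.563750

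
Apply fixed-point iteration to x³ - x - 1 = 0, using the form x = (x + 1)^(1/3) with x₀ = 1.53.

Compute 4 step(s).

Equation: x³ - x - 1 = 0
Fixed-point form: x = (x + 1)^(1/3)
x₀ = 1.53

x_1 = g(1.530000) = 1.362616
x_2 = g(1.362616) = 1.331878
x_3 = g(1.331878) = 1.326077
x_4 = g(1.326077) = 1.324976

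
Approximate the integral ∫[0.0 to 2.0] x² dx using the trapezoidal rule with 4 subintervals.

f(x) = x²
a = 0.0, b = 2.0, n = 4
h = (b - a)/n = 0.500000

Trapezoidal rule: (h/2)[f(x₀) + 2f(x₁) + 2f(x₂) + ... + f(xₙ)]

x_0 = 0.0000, f(x_0) = 0.000000, coefficient = 1
x_1 = 0.5000, f(x_1) = 0.250000, coefficient = 2
x_2 = 1.0000, f(x_2) = 1.000000, coefficient = 2
x_3 = 1.5000, f(x_3) = 2.250000, coefficient = 2
x_4 = 2.0000, f(x_4) = 4.000000, coefficient = 1

I ≈ (0.500000/2) × 11.000000 = 2.750000
Exact value: 2.666667
Error: 0.083333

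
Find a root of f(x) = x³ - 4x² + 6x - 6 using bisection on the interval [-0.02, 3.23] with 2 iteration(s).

f(x) = x³ - 4x² + 6x - 6
Initial interval: [-0.02, 3.23]

Iteration 1:
  c_1 = (-0.020000 + 3.230000)/2 = 1.605000
  f(c_1) = f(1.605000) = -2.539580
  f(a) × f(c) ≥ 0, new interval: [1.605000, 3.230000]
Iteration 2:
  c_2 = (1.605000 + 3.230000)/2 = 2.417500
  f(c_2) = f(2.417500) = -0.743615
  f(a) × f(c) ≥ 0, new interval: [2.417500, 3.230000]

After 2 iteration(s), the approximation is c_2 = 2.417500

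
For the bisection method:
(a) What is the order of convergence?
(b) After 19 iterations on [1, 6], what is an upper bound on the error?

(a) Bisection has linear (order 1) convergence; the error is halved each step.

(b) Error bound = (b-a)/2^n = (6 - 1)/2^{19}
    = 5/2^{19}

(a) 1 (linear); (b) error ≤ 9.54e-06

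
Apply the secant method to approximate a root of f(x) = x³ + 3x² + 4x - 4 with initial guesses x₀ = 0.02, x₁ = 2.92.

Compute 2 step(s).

f(x) = x³ + 3x² + 4x - 4
x₀ = 0.02, x₁ = 2.92

Secant formula: x_{n+1} = x_n - f(x_n)(x_n - x_{n-1})/(f(x_n) - f(x_{n-1}))

Iteration 1:
  f(0.020000) = -3.918792
  f(2.920000) = 58.156288
  x_2 = 2.920000 - 58.156288×(2.920000 - 0.020000)/(58.156288 - (-3.918792))
       = 0.203077
Iteration 2:
  f(2.920000) = 58.156288
  f(0.203077) = -3.055598
  x_3 = 0.203077 - (-3.055598)×(0.203077 - 2.920000)/(-3.055598 - 58.156288)
       = 0.338701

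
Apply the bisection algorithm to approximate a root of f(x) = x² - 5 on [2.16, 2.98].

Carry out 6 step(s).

f(x) = x² - 5
Initial interval: [2.16, 2.98]

Iteration 1:
  c_1 = (2.160000 + 2.980000)/2 = 2.570000
  f(c_1) = f(2.570000) = 1.604900
  f(a) × f(c) < 0, new interval: [2.160000, 2.570000]
Iteration 2:
  c_2 = (2.160000 + 2.570000)/2 = 2.365000
  f(c_2) = f(2.365000) = 0.593225
  f(a) × f(c) < 0, new interval: [2.160000, 2.365000]
Iteration 3:
  c_3 = (2.160000 + 2.365000)/2 = 2.262500
  f(c_3) = f(2.262500) = 0.118906
  f(a) × f(c) < 0, new interval: [2.160000, 2.262500]
Iteration 4:
  c_4 = (2.160000 + 2.262500)/2 = 2.211250
  f(c_4) = f(2.211250) = -0.110373
  f(a) × f(c) ≥ 0, new interval: [2.211250, 2.262500]
Iteration 5:
  c_5 = (2.211250 + 2.262500)/2 = 2.236875
  f(c_5) = f(2.236875) = 0.003610
  f(a) × f(c) < 0, new interval: [2.211250, 2.236875]
Iteration 6:
  c_6 = (2.211250 + 2.236875)/2 = 2.224063
  f(c_6) = f(2.224063) = -0.053546
  f(a) × f(c) ≥ 0, new interval: [2.224063, 2.236875]

After 6 iteration(s), the approximation is c_6 = 2.224063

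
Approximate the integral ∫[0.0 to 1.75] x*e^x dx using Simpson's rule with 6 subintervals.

f(x) = x*e^x
a = 0.0, b = 1.75, n = 6
h = (b - a)/n = 0.291667

Simpson's rule: (h/3)[f(x₀) + 4f(x₁) + 2f(x₂) + ... + f(xₙ)]

x_0 = 0.0000, f(x_0) = 0.000000, coefficient = 1
x_1 = 0.2917, f(x_1) = 0.390442, coefficient = 4
x_2 = 0.5833, f(x_2) = 1.045334, coefficient = 2
x_3 = 0.8750, f(x_3) = 2.099016, coefficient = 4
x_4 = 1.1667, f(x_4) = 3.746482, coefficient = 2
x_5 = 1.4583, f(x_5) = 6.269067, coefficient = 4
x_6 = 1.7500, f(x_6) = 10.070555, coefficient = 1

I ≈ (0.291667/3) × 54.688286 = 5.316917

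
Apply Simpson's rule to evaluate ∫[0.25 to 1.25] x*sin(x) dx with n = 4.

f(x) = x*sin(x)
a = 0.25, b = 1.25, n = 4
h = (b - a)/n = 0.250000

Simpson's rule: (h/3)[f(x₀) + 4f(x₁) + 2f(x₂) + ... + f(xₙ)]

x_0 = 0.2500, f(x_0) = 0.061851, coefficient = 1
x_1 = 0.5000, f(x_1) = 0.239713, coefficient = 4
x_2 = 0.7500, f(x_2) = 0.511229, coefficient = 2
x_3 = 1.0000, f(x_3) = 0.841471, coefficient = 4
x_4 = 1.2500, f(x_4) = 1.186231, coefficient = 1

I ≈ (0.250000/3) × 6.595275 = 0.549606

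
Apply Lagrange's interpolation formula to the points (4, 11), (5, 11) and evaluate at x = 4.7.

Lagrange interpolation formula:
P(x) = Σ yᵢ × Lᵢ(x)
where Lᵢ(x) = Π_{j≠i} (x - xⱼ)/(xᵢ - xⱼ)

L_0(4.7) = (4.7 - 5)/(4 - 5) = 0.300000
L_1(4.7) = (4.7 - 4)/(5 - 4) = 0.700000

P(4.7) = 11×L_0(4.7) + 11×L_1(4.7)
P(4.7) = 11.000000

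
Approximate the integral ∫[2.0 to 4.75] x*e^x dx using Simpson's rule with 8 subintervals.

f(x) = x*e^x
a = 2.0, b = 4.75, n = 8
h = (b - a)/n = 0.343750

Simpson's rule: (h/3)[f(x₀) + 4f(x₁) + 2f(x₂) + ... + f(xₙ)]

x_0 = 2.0000, f(x_0) = 14.778112, coefficient = 1
x_1 = 2.3438, f(x_1) = 24.422436, coefficient = 4
x_2 = 2.6875, f(x_2) = 39.492524, coefficient = 2
x_3 = 3.0312, f(x_3) = 62.816958, coefficient = 4
x_4 = 3.3750, f(x_4) = 98.631958, coefficient = 2
x_5 = 3.7188, f(x_5) = 153.260270, coefficient = 4
x_6 = 4.0625, f(x_6) = 236.110177, coefficient = 2
x_7 = 4.4062, f(x_7) = 361.142995, coefficient = 4
x_8 = 4.7500, f(x_8) = 549.025352, coefficient = 1

I ≈ (0.343750/3) × 3718.843420 = 426.117475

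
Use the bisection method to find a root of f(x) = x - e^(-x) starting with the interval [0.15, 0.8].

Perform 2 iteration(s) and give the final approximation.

f(x) = x - e^(-x)
Initial interval: [0.15, 0.8]

Iteration 1:
  c_1 = (0.150000 + 0.800000)/2 = 0.475000
  f(c_1) = f(0.475000) = -0.146885
  f(a) × f(c) ≥ 0, new interval: [0.475000, 0.800000]
Iteration 2:
  c_2 = (0.475000 + 0.800000)/2 = 0.637500
  f(c_2) = f(0.637500) = 0.108888
  f(a) × f(c) < 0, new interval: [0.475000, 0.637500]

After 2 iteration(s), the approximation is c_2 = 0.637500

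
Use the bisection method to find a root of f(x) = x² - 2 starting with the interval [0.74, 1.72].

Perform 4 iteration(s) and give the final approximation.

f(x) = x² - 2
Initial interval: [0.74, 1.72]

Iteration 1:
  c_1 = (0.740000 + 1.720000)/2 = 1.230000
  f(c_1) = f(1.230000) = -0.487100
  f(a) × f(c) ≥ 0, new interval: [1.230000, 1.720000]
Iteration 2:
  c_2 = (1.230000 + 1.720000)/2 = 1.475000
  f(c_2) = f(1.475000) = 0.175625
  f(a) × f(c) < 0, new interval: [1.230000, 1.475000]
Iteration 3:
  c_3 = (1.230000 + 1.475000)/2 = 1.352500
  f(c_3) = f(1.352500) = -0.170744
  f(a) × f(c) ≥ 0, new interval: [1.352500, 1.475000]
Iteration 4:
  c_4 = (1.352500 + 1.475000)/2 = 1.413750
  f(c_4) = f(1.413750) = -0.001311
  f(a) × f(c) ≥ 0, new interval: [1.413750, 1.475000]

After 4 iteration(s), the approximation is c_4 = 1.413750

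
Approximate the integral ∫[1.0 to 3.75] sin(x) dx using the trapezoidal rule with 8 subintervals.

f(x) = sin(x)
a = 1.0, b = 3.75, n = 8
h = (b - a)/n = 0.343750

Trapezoidal rule: (h/2)[f(x₀) + 2f(x₁) + 2f(x₂) + ... + f(xₙ)]

x_0 = 1.0000, f(x_0) = 0.841471, coefficient = 1
x_1 = 1.3438, f(x_1) = 0.974336, coefficient = 2
x_2 = 1.6875, f(x_2) = 0.993198, coefficient = 2
x_3 = 2.0312, f(x_3) = 0.895851, coefficient = 2
x_4 = 2.3750, f(x_4) = 0.693685, coefficient = 2
x_5 = 2.7188, f(x_5) = 0.410354, coefficient = 2
x_6 = 3.0625, f(x_6) = 0.079010, coefficient = 2
x_7 = 3.4062, f(x_7) = -0.261579, coefficient = 2
x_8 = 3.7500, f(x_8) = -0.571561, coefficient = 1

I ≈ (0.343750/2) × 7.839621 = 1.347435
Exact value: 1.360862
Error: 0.013427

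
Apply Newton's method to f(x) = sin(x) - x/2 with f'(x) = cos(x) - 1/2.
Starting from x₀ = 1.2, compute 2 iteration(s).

f(x) = sin(x) - x/2
f'(x) = cos(x) - 1/2
x₀ = 1.2

Newton-Raphson formula: x_{n+1} = x_n - f(x_n)/f'(x_n)

Iteration 1:
  f(1.200000) = 0.332039
  f'(1.200000) = -0.137642
  x_1 = 1.200000 - 0.332039/(-0.137642) = 3.612334
Iteration 2:
  f(3.612334) = -2.259714
  f'(3.612334) = -1.391232
  x_2 = 3.612334 - (-2.259714)/(-1.391232) = 1.988080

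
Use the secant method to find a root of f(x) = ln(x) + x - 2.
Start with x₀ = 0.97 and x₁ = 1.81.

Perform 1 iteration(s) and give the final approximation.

f(x) = ln(x) + x - 2
x₀ = 0.97, x₁ = 1.81

Secant formula: x_{n+1} = x_n - f(x_n)(x_n - x_{n-1})/(f(x_n) - f(x_{n-1}))

Iteration 1:
  f(0.970000) = -1.060459
  f(1.810000) = 0.403327
  x_2 = 1.810000 - 0.403327×(1.810000 - 0.970000)/(0.403327 - (-1.060459))
       = 1.578549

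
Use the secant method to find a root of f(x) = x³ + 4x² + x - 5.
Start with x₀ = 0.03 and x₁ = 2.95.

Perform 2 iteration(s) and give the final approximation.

f(x) = x³ + 4x² + x - 5
x₀ = 0.03, x₁ = 2.95

Secant formula: x_{n+1} = x_n - f(x_n)(x_n - x_{n-1})/(f(x_n) - f(x_{n-1}))

Iteration 1:
  f(0.030000) = -4.966373
  f(2.950000) = 58.432375
  x_2 = 2.950000 - 58.432375×(2.950000 - 0.030000)/(58.432375 - (-4.966373))
       = 0.258740
Iteration 2:
  f(2.950000) = 58.432375
  f(0.258740) = -4.456154
  x_3 = 0.258740 - (-4.456154)×(0.258740 - 2.950000)/(-4.456154 - 58.432375)
       = 0.449437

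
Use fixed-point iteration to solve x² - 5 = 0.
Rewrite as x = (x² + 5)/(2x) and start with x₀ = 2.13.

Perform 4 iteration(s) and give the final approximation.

Equation: x² - 5 = 0
Fixed-point form: x = (x² + 5)/(2x)
x₀ = 2.13

x_1 = g(2.130000) = 2.238709
x_2 = g(2.238709) = 2.236070
x_3 = g(2.236070) = 2.236068
x_4 = g(2.236068) = 2.236068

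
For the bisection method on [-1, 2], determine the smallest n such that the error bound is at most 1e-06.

We need (b-a)/2^n ≤ 1e-06
(2 - (-1))/2^n ≤ 1e-06
3/2^n ≤ 1e-06
2^n ≥ 3000000
n ≥ log₂(3000000) = 21.52
n ≥ 22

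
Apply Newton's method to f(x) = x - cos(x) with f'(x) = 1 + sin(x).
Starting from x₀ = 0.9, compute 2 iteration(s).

f(x) = x - cos(x)
f'(x) = 1 + sin(x)
x₀ = 0.9

Newton-Raphson formula: x_{n+1} = x_n - f(x_n)/f'(x_n)

Iteration 1:
  f(0.900000) = 0.278390
  f'(0.900000) = 1.783327
  x_1 = 0.900000 - 0.278390/1.783327 = 0.743893
Iteration 2:
  f(0.743893) = 0.008055
  f'(0.743893) = 1.677158
  x_2 = 0.743893 - 0.008055/1.677158 = 0.739090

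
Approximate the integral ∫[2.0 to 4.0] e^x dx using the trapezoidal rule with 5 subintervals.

f(x) = e^x
a = 2.0, b = 4.0, n = 5
h = (b - a)/n = 0.400000

Trapezoidal rule: (h/2)[f(x₀) + 2f(x₁) + 2f(x₂) + ... + f(xₙ)]

x_0 = 2.0000, f(x_0) = 7.389056, coefficient = 1
x_1 = 2.4000, f(x_1) = 11.023176, coefficient = 2
x_2 = 2.8000, f(x_2) = 16.444647, coefficient = 2
x_3 = 3.2000, f(x_3) = 24.532530, coefficient = 2
x_4 = 3.6000, f(x_4) = 36.598234, coefficient = 2
x_5 = 4.0000, f(x_5) = 54.598150, coefficient = 1

I ≈ (0.400000/2) × 239.184382 = 47.836876
Exact value: 47.209094
Error: 0.627782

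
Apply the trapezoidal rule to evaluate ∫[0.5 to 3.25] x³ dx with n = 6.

f(x) = x³
a = 0.5, b = 3.25, n = 6
h = (b - a)/n = 0.458333

Trapezoidal rule: (h/2)[f(x₀) + 2f(x₁) + 2f(x₂) + ... + f(xₙ)]

x_0 = 0.5000, f(x_0) = 0.125000, coefficient = 1
x_1 = 0.9583, f(x_1) = 0.880136, coefficient = 2
x_2 = 1.4167, f(x_2) = 2.843171, coefficient = 2
x_3 = 1.8750, f(x_3) = 6.591797, coefficient = 2
x_4 = 2.3333, f(x_4) = 12.703704, coefficient = 2
x_5 = 2.7917, f(x_5) = 21.756583, coefficient = 2
x_6 = 3.2500, f(x_6) = 34.328125, coefficient = 1

I ≈ (0.458333/2) × 124.003906 = 28.417562
Exact value: 27.875977
Error: 0.541585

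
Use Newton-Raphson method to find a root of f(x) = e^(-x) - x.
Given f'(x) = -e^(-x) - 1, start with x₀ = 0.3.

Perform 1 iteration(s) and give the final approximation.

f(x) = e^(-x) - x
f'(x) = -e^(-x) - 1
x₀ = 0.3

Newton-Raphson formula: x_{n+1} = x_n - f(x_n)/f'(x_n)

Iteration 1:
  f(0.300000) = 0.440818
  f'(0.300000) = -1.740818
  x_1 = 0.300000 - 0.440818/(-1.740818) = 0.553225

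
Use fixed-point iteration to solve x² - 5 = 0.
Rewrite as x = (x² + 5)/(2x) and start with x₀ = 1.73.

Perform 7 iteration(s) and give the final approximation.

Equation: x² - 5 = 0
Fixed-point form: x = (x² + 5)/(2x)
x₀ = 1.73

x_1 = g(1.730000) = 2.310087
x_2 = g(2.310087) = 2.237254
x_3 = g(2.237254) = 2.236068
x_4 = g(2.236068) = 2.236068
x_5 = g(2.236068) = 2.236068
x_6 = g(2.236068) = 2.236068
x_7 = g(2.236068) = 2.236068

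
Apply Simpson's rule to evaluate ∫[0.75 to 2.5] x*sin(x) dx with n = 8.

f(x) = x*sin(x)
a = 0.75, b = 2.5, n = 8
h = (b - a)/n = 0.218750

Simpson's rule: (h/3)[f(x₀) + 4f(x₁) + 2f(x₂) + ... + f(xₙ)]

x_0 = 0.7500, f(x_0) = 0.511229, coefficient = 1
x_1 = 0.9688, f(x_1) = 0.798423, coefficient = 4
x_2 = 1.1875, f(x_2) = 1.101331, coefficient = 2
x_3 = 1.4062, f(x_3) = 1.387255, coefficient = 4
x_4 = 1.6250, f(x_4) = 1.622613, coefficient = 2
x_5 = 1.8438, f(x_5) = 1.775492, coefficient = 4
x_6 = 2.0625, f(x_6) = 1.818155, coefficient = 2
x_7 = 2.2812, f(x_7) = 1.729338, coefficient = 4
x_8 = 2.5000, f(x_8) = 1.496180, coefficient = 1

I ≈ (0.218750/3) × 33.853645 = 2.468495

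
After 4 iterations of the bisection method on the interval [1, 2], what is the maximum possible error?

Bisection error bound: |error| ≤ (b-a)/2^n
|error| ≤ (2 - 1)/2^4 = 1/2^4
|error| ≤ 0.0625000000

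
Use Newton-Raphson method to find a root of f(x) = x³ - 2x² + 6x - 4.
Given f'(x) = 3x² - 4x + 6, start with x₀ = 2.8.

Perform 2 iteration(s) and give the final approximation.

f(x) = x³ - 2x² + 6x - 4
f'(x) = 3x² - 4x + 6
x₀ = 2.8

Newton-Raphson formula: x_{n+1} = x_n - f(x_n)/f'(x_n)

Iteration 1:
  f(2.800000) = 19.072000
  f'(2.800000) = 18.320000
  x_1 = 2.800000 - 19.072000/18.320000 = 1.758952
Iteration 2:
  f(1.758952) = 5.807930
  f'(1.758952) = 8.245928
  x_2 = 1.758952 - 5.807930/8.245928 = 1.054613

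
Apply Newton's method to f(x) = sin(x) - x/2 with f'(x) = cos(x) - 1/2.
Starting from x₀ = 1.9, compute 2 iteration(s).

f(x) = sin(x) - x/2
f'(x) = cos(x) - 1/2
x₀ = 1.9

Newton-Raphson formula: x_{n+1} = x_n - f(x_n)/f'(x_n)

Iteration 1:
  f(1.900000) = -0.003700
  f'(1.900000) = -0.823290
  x_1 = 1.900000 - (-0.003700)/(-0.823290) = 1.895506
Iteration 2:
  f(1.895506) = -0.000010
  f'(1.895506) = -0.819034
  x_2 = 1.895506 - (-0.000010)/(-0.819034) = 1.895494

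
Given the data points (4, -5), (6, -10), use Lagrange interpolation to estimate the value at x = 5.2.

Lagrange interpolation formula:
P(x) = Σ yᵢ × Lᵢ(x)
where Lᵢ(x) = Π_{j≠i} (x - xⱼ)/(xᵢ - xⱼ)

L_0(5.2) = (5.2 - 6)/(4 - 6) = 0.400000
L_1(5.2) = (5.2 - 4)/(6 - 4) = 0.600000

P(5.2) = (-5)×L_0(5.2) + (-10)×L_1(5.2)
P(5.2) = -8.000000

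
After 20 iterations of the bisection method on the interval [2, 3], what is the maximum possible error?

Bisection error bound: |error| ≤ (b-a)/2^n
|error| ≤ (3 - 2)/2^20 = 1/2^20
|error| ≤ 0.0000009537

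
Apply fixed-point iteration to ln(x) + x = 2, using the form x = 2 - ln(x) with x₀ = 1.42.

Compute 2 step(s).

Equation: ln(x) + x = 2
Fixed-point form: x = 2 - ln(x)
x₀ = 1.42

x_1 = g(1.420000) = 1.649343
x_2 = g(1.649343) = 1.499623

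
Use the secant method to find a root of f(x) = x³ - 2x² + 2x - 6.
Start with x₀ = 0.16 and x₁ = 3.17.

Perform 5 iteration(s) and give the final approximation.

f(x) = x³ - 2x² + 2x - 6
x₀ = 0.16, x₁ = 3.17

Secant formula: x_{n+1} = x_n - f(x_n)(x_n - x_{n-1})/(f(x_n) - f(x_{n-1}))

Iteration 1:
  f(0.160000) = -5.727104
  f(3.170000) = 12.097213
  x_2 = 3.170000 - 12.097213×(3.170000 - 0.160000)/(12.097213 - (-5.727104))
       = 1.127138
Iteration 2:
  f(3.170000) = 12.097213
  f(1.127138) = -4.854642
  x_3 = 1.127138 - (-4.854642)×(1.127138 - 3.170000)/(-4.854642 - 12.097213)
       = 1.712170
Iteration 3:
  f(1.127138) = -4.854642
  f(1.712170) = -3.419443
  x_4 = 1.712170 - (-3.419443)×(1.712170 - 1.127138)/(-3.419443 - (-4.854642))
       = 3.106039
Iteration 4:
  f(1.712170) = -3.419443
  f(3.106039) = 10.882564
  x_5 = 3.106039 - 10.882564×(3.106039 - 1.712170)/(10.882564 - (-3.419443))
       = 2.045427
Iteration 5:
  f(3.106039) = 10.882564
  f(2.045427) = -1.719087
  x_6 = 2.045427 - (-1.719087)×(2.045427 - 3.106039)/(-1.719087 - 10.882564)
       = 2.190114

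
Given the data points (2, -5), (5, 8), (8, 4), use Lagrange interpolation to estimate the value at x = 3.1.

Lagrange interpolation formula:
P(x) = Σ yᵢ × Lᵢ(x)
where Lᵢ(x) = Π_{j≠i} (x - xⱼ)/(xᵢ - xⱼ)

L_0(3.1) = (3.1 - 5)/(2 - 5) × (3.1 - 8)/(2 - 8) = 0.517222
L_1(3.1) = (3.1 - 2)/(5 - 2) × (3.1 - 8)/(5 - 8) = 0.598889
L_2(3.1) = (3.1 - 2)/(8 - 2) × (3.1 - 5)/(8 - 5) = -0.116111

P(3.1) = (-5)×L_0(3.1) + 8×L_1(3.1) + 4×L_2(3.1)
P(3.1) = 1.740556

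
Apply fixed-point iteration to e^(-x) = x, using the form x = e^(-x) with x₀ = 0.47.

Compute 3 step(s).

Equation: e^(-x) = x
Fixed-point form: x = e^(-x)
x₀ = 0.47

x_1 = g(0.470000) = 0.625002
x_2 = g(0.625002) = 0.535260
x_3 = g(0.535260) = 0.585517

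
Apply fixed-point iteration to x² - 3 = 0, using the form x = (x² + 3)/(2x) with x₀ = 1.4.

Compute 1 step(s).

Equation: x² - 3 = 0
Fixed-point form: x = (x² + 3)/(2x)
x₀ = 1.4

x_1 = g(1.400000) = 1.771429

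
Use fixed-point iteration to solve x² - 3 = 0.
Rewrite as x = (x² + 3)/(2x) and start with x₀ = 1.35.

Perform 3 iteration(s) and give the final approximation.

Equation: x² - 3 = 0
Fixed-point form: x = (x² + 3)/(2x)
x₀ = 1.35

x_1 = g(1.350000) = 1.786111
x_2 = g(1.786111) = 1.732869
x_3 = g(1.732869) = 1.732051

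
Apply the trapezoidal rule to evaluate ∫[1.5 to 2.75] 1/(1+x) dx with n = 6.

f(x) = 1/(1+x)
a = 1.5, b = 2.75, n = 6
h = (b - a)/n = 0.208333

Trapezoidal rule: (h/2)[f(x₀) + 2f(x₁) + 2f(x₂) + ... + f(xₙ)]

x_0 = 1.5000, f(x_0) = 0.400000, coefficient = 1
x_1 = 1.7083, f(x_1) = 0.369231, coefficient = 2
x_2 = 1.9167, f(x_2) = 0.342857, coefficient = 2
x_3 = 2.1250, f(x_3) = 0.320000, coefficient = 2
x_4 = 2.3333, f(x_4) = 0.300000, coefficient = 2
x_5 = 2.5417, f(x_5) = 0.282353, coefficient = 2
x_6 = 2.7500, f(x_6) = 0.266667, coefficient = 1

I ≈ (0.208333/2) × 3.895548 = 0.405786
Exact value: 0.405465
Error: 0.000321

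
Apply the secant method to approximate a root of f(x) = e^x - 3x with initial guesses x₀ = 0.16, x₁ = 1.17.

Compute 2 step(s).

f(x) = e^x - 3x
x₀ = 0.16, x₁ = 1.17

Secant formula: x_{n+1} = x_n - f(x_n)(x_n - x_{n-1})/(f(x_n) - f(x_{n-1}))

Iteration 1:
  f(0.160000) = 0.693511
  f(1.170000) = -0.288007
  x_2 = 1.170000 - (-0.288007)×(1.170000 - 0.160000)/(-0.288007 - 0.693511)
       = 0.873635
Iteration 2:
  f(1.170000) = -0.288007
  f(0.873635) = -0.225302
  x_3 = 0.873635 - (-0.225302)×(0.873635 - 1.170000)/(-0.225302 - (-0.288007))
       = -0.191213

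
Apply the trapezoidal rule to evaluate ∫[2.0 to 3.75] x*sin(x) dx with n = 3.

f(x) = x*sin(x)
a = 2.0, b = 3.75, n = 3
h = (b - a)/n = 0.583333

Trapezoidal rule: (h/2)[f(x₀) + 2f(x₁) + 2f(x₂) + ... + f(xₙ)]

x_0 = 2.0000, f(x_0) = 1.818595, coefficient = 1
x_1 = 2.5833, f(x_1) = 1.368419, coefficient = 2
x_2 = 3.1667, f(x_2) = -0.079393, coefficient = 2
x_3 = 3.7500, f(x_3) = -2.143355, coefficient = 1

I ≈ (0.583333/2) × 2.253293 = 0.657210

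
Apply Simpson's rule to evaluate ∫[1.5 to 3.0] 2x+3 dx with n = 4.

f(x) = 2x+3
a = 1.5, b = 3.0, n = 4
h = (b - a)/n = 0.375000

Simpson's rule: (h/3)[f(x₀) + 4f(x₁) + 2f(x₂) + ... + f(xₙ)]

x_0 = 1.5000, f(x_0) = 6.000000, coefficient = 1
x_1 = 1.8750, f(x_1) = 6.750000, coefficient = 4
x_2 = 2.2500, f(x_2) = 7.500000, coefficient = 2
x_3 = 2.6250, f(x_3) = 8.250000, coefficient = 4
x_4 = 3.0000, f(x_4) = 9.000000, coefficient = 1

I ≈ (0.375000/3) × 90.000000 = 11.250000
Exact value: 11.250000
Error: 0.000000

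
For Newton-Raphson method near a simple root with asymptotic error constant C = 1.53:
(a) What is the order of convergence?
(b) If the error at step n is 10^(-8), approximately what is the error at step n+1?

(a) Newton-Raphson has quadratic (order 2) convergence near simple roots.
    This means |e_{n+1}| ≈ C|e_n|².

(b) With |e_n| = 10^(-8) and C = 1.53:
    |e_{n+1}| ≈ 1.53 × (10^(-8))² = 1.53 × 10^(-16)

(a) 2 (quadratic); (b) |e_{n+1}| ≈ 1.530e-16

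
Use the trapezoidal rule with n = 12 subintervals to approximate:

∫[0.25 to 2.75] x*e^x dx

f(x) = x*e^x
a = 0.25, b = 2.75, n = 12
h = (b - a)/n = 0.208333

Trapezoidal rule: (h/2)[f(x₀) + 2f(x₁) + 2f(x₂) + ... + f(xₙ)]

x_0 = 0.2500, f(x_0) = 0.321006, coefficient = 1
x_1 = 0.4583, f(x_1) = 0.724825, coefficient = 2
x_2 = 0.6667, f(x_2) = 1.298489, coefficient = 2
x_3 = 0.8750, f(x_3) = 2.099016, coefficient = 2
x_4 = 1.0833, f(x_4) = 3.200721, coefficient = 2
x_5 = 1.2917, f(x_5) = 4.700176, coefficient = 2
x_6 = 1.5000, f(x_6) = 6.722534, coefficient = 2
x_7 = 1.7083, f(x_7) = 9.429580, coefficient = 2
x_8 = 1.9167, f(x_8) = 13.029998, coefficient = 2
x_9 = 2.1250, f(x_9) = 17.792407, coefficient = 2
x_10 = 2.3333, f(x_10) = 24.061937, coefficient = 2
x_11 = 2.5417, f(x_11) = 32.281254, coefficient = 2
x_12 = 2.7500, f(x_12) = 43.017238, coefficient = 1

I ≈ (0.208333/2) × 274.020118 = 28.543762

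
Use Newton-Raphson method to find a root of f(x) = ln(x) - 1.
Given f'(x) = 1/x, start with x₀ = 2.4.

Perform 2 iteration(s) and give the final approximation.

f(x) = ln(x) - 1
f'(x) = 1/x
x₀ = 2.4

Newton-Raphson formula: x_{n+1} = x_n - f(x_n)/f'(x_n)

Iteration 1:
  f(2.400000) = -0.124531
  f'(2.400000) = 0.416667
  x_1 = 2.400000 - (-0.124531)/0.416667 = 2.698875
Iteration 2:
  f(2.698875) = -0.007165
  f'(2.698875) = 0.370525
  x_2 = 2.698875 - (-0.007165)/0.370525 = 2.718212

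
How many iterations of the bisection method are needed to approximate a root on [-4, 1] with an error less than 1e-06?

We need (b-a)/2^n ≤ 1e-06
(1 - (-4))/2^n ≤ 1e-06
5/2^n ≤ 1e-06
2^n ≥ 5000000
n ≥ log₂(5000000) = 22.25
n ≥ 23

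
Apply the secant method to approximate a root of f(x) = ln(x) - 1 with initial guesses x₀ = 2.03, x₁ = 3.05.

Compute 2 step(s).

f(x) = ln(x) - 1
x₀ = 2.03, x₁ = 3.05

Secant formula: x_{n+1} = x_n - f(x_n)(x_n - x_{n-1})/(f(x_n) - f(x_{n-1}))

Iteration 1:
  f(2.030000) = -0.291964
  f(3.050000) = 0.115142
  x_2 = 3.050000 - 0.115142×(3.050000 - 2.030000)/(0.115142 - (-0.291964))
       = 2.761514
Iteration 2:
  f(3.050000) = 0.115142
  f(2.761514) = 0.015779
  x_3 = 2.761514 - 0.015779×(2.761514 - 3.050000)/(0.015779 - 0.115142)
       = 2.715702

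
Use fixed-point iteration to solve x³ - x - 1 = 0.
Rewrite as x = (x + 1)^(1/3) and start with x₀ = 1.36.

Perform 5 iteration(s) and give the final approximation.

Equation: x³ - x - 1 = 0
Fixed-point form: x = (x + 1)^(1/3)
x₀ = 1.36

x_1 = g(1.360000) = 1.331386
x_2 = g(1.331386) = 1.325983
x_3 = g(1.325983) = 1.324958
x_4 = g(1.324958) = 1.324764
x_5 = g(1.324764) = 1.324727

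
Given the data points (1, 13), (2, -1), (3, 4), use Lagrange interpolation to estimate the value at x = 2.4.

Lagrange interpolation formula:
P(x) = Σ yᵢ × Lᵢ(x)
where Lᵢ(x) = Π_{j≠i} (x - xⱼ)/(xᵢ - xⱼ)

L_0(2.4) = (2.4 - 2)/(1 - 2) × (2.4 - 3)/(1 - 3) = -0.120000
L_1(2.4) = (2.4 - 1)/(2 - 1) × (2.4 - 3)/(2 - 3) = 0.840000
L_2(2.4) = (2.4 - 1)/(3 - 1) × (2.4 - 2)/(3 - 2) = 0.280000

P(2.4) = 13×L_0(2.4) + (-1)×L_1(2.4) + 4×L_2(2.4)
P(2.4) = -1.280000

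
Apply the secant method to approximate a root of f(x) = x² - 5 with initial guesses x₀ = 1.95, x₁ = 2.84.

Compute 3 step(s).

f(x) = x² - 5
x₀ = 1.95, x₁ = 2.84

Secant formula: x_{n+1} = x_n - f(x_n)(x_n - x_{n-1})/(f(x_n) - f(x_{n-1}))

Iteration 1:
  f(1.950000) = -1.197500
  f(2.840000) = 3.065600
  x_2 = 2.840000 - 3.065600×(2.840000 - 1.950000)/(3.065600 - (-1.197500))
       = 2.200000
Iteration 2:
  f(2.840000) = 3.065600
  f(2.200000) = -0.160000
  x_3 = 2.200000 - (-0.160000)×(2.200000 - 2.840000)/(-0.160000 - 3.065600)
       = 2.231746
Iteration 3:
  f(2.200000) = -0.160000
  f(2.231746) = -0.019310
  x_4 = 2.231746 - (-0.019310)×(2.231746 - 2.200000)/(-0.019310 - (-0.160000))
       = 2.236103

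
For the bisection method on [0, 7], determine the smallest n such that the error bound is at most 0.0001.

We need (b-a)/2^n ≤ 0.0001
(7 - 0)/2^n ≤ 0.0001
7/2^n ≤ 0.0001
2^n ≥ 70000
n ≥ log₂(70000) = 16.10
n ≥ 17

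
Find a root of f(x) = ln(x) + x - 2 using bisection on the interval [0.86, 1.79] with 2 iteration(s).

f(x) = ln(x) + x - 2
Initial interval: [0.86, 1.79]

Iteration 1:
  c_1 = (0.860000 + 1.790000)/2 = 1.325000
  f(c_1) = f(1.325000) = -0.393588
  f(a) × f(c) ≥ 0, new interval: [1.325000, 1.790000]
Iteration 2:
  c_2 = (1.325000 + 1.790000)/2 = 1.557500
  f(c_2) = f(1.557500) = 0.000582
  f(a) × f(c) < 0, new interval: [1.325000, 1.557500]

After 2 iteration(s), the approximation is c_2 = 1.557500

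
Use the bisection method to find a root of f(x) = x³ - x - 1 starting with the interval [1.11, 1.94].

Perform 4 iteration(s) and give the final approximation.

f(x) = x³ - x - 1
Initial interval: [1.11, 1.94]

Iteration 1:
  c_1 = (1.110000 + 1.940000)/2 = 1.525000
  f(c_1) = f(1.525000) = 1.021578
  f(a) × f(c) < 0, new interval: [1.110000, 1.525000]
Iteration 2:
  c_2 = (1.110000 + 1.525000)/2 = 1.317500
  f(c_2) = f(1.317500) = -0.030575
  f(a) × f(c) ≥ 0, new interval: [1.317500, 1.525000]
Iteration 3:
  c_3 = (1.317500 + 1.525000)/2 = 1.421250
  f(c_3) = f(1.421250) = 0.449606
  f(a) × f(c) < 0, new interval: [1.317500, 1.421250]
Iteration 4:
  c_4 = (1.317500 + 1.421250)/2 = 1.369375
  f(c_4) = f(1.369375) = 0.198460
  f(a) × f(c) < 0, new interval: [1.317500, 1.369375]

After 4 iteration(s), the approximation is c_4 = 1.369375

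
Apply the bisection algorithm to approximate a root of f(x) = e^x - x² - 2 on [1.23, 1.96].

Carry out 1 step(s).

f(x) = e^x - x² - 2
Initial interval: [1.23, 1.96]

Iteration 1:
  c_1 = (1.230000 + 1.960000)/2 = 1.595000
  f(c_1) = f(1.595000) = 0.384304
  f(a) × f(c) < 0, new interval: [1.230000, 1.595000]

After 1 iteration(s), the approximation is c_1 = 1.595000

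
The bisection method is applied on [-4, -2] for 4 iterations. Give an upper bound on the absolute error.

Bisection error bound: |error| ≤ (b-a)/2^n
|error| ≤ (-2 - (-4))/2^4 = 2/2^4
|error| ≤ 0.1250000000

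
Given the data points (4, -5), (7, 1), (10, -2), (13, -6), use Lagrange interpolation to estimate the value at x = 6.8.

Lagrange interpolation formula:
P(x) = Σ yᵢ × Lᵢ(x)
where Lᵢ(x) = Π_{j≠i} (x - xⱼ)/(xᵢ - xⱼ)

L_0(6.8) = (6.8 - 7)/(4 - 7) × (6.8 - 10)/(4 - 10) × (6.8 - 13)/(4 - 13) = 0.024494
L_1(6.8) = (6.8 - 4)/(7 - 4) × (6.8 - 10)/(7 - 10) × (6.8 - 13)/(7 - 13) = 1.028741
L_2(6.8) = (6.8 - 4)/(10 - 4) × (6.8 - 7)/(10 - 7) × (6.8 - 13)/(10 - 13) = -0.064296
L_3(6.8) = (6.8 - 4)/(13 - 4) × (6.8 - 7)/(13 - 7) × (6.8 - 10)/(13 - 10) = 0.011062

P(6.8) = (-5)×L_0(6.8) + 1×L_1(6.8) + (-2)×L_2(6.8) + (-6)×L_3(6.8)
P(6.8) = 0.968494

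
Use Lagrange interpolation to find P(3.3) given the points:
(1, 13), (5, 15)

Lagrange interpolation formula:
P(x) = Σ yᵢ × Lᵢ(x)
where Lᵢ(x) = Π_{j≠i} (x - xⱼ)/(xᵢ - xⱼ)

L_0(3.3) = (3.3 - 5)/(1 - 5) = 0.425000
L_1(3.3) = (3.3 - 1)/(5 - 1) = 0.575000

P(3.3) = 13×L_0(3.3) + 15×L_1(3.3)
P(3.3) = 14.150000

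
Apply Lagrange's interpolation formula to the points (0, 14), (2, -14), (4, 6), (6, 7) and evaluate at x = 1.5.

Lagrange interpolation formula:
P(x) = Σ yᵢ × Lᵢ(x)
where Lᵢ(x) = Π_{j≠i} (x - xⱼ)/(xᵢ - xⱼ)

L_0(1.5) = (1.5 - 2)/(0 - 2) × (1.5 - 4)/(0 - 4) × (1.5 - 6)/(0 - 6) = 0.117188
L_1(1.5) = (1.5 - 0)/(2 - 0) × (1.5 - 4)/(2 - 4) × (1.5 - 6)/(2 - 6) = 1.054688
L_2(1.5) = (1.5 - 0)/(4 - 0) × (1.5 - 2)/(4 - 2) × (1.5 - 6)/(4 - 6) = -0.210938
L_3(1.5) = (1.5 - 0)/(6 - 0) × (1.5 - 2)/(6 - 2) × (1.5 - 4)/(6 - 4) = 0.039062

P(1.5) = 14×L_0(1.5) + (-14)×L_1(1.5) + 6×L_2(1.5) + 7×L_3(1.5)
P(1.5) = -14.117188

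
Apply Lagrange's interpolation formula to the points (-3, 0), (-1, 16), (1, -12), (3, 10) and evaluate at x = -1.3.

Lagrange interpolation formula:
P(x) = Σ yᵢ × Lᵢ(x)
where Lᵢ(x) = Π_{j≠i} (x - xⱼ)/(xᵢ - xⱼ)

L_0(-1.3) = (-1.3 - (-1))/(-3 - (-1)) × (-1.3 - 1)/(-3 - 1) × (-1.3 - 3)/(-3 - 3) = 0.061813
L_1(-1.3) = (-1.3 - (-3))/(-1 - (-3)) × (-1.3 - 1)/(-1 - 1) × (-1.3 - 3)/(-1 - 3) = 1.050812
L_2(-1.3) = (-1.3 - (-3))/(1 - (-3)) × (-1.3 - (-1))/(1 - (-1)) × (-1.3 - 3)/(1 - 3) = -0.137063
L_3(-1.3) = (-1.3 - (-3))/(3 - (-3)) × (-1.3 - (-1))/(3 - (-1)) × (-1.3 - 1)/(3 - 1) = 0.024438

P(-1.3) = 0×L_0(-1.3) + 16×L_1(-1.3) + (-12)×L_2(-1.3) + 10×L_3(-1.3)
P(-1.3) = 18.702125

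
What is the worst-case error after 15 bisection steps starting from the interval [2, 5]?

Bisection error bound: |error| ≤ (b-a)/2^n
|error| ≤ (5 - 2)/2^15 = 3/2^15
|error| ≤ 0.0000915527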